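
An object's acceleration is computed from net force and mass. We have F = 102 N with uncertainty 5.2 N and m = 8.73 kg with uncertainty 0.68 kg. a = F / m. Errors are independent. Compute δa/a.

Relative error in a monomial: (δa/a)² = Σ (nᵢ · δxᵢ/xᵢ)².
  (1·δF/F)² = (1×0.0510)² = 0.00260;  (-1·δm/m)² = (-1×0.0779)² = 0.00607
δa/a = √(0.00867) = 0.0931

0.0931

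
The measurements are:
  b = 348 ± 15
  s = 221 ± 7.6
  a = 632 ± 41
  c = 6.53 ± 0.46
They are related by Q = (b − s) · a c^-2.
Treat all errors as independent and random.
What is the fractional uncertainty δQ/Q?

Let u = b − s = 127. δu = √(δb² + δs²) = √(225 + 57.8) = 16.8, so δu/u = 0.132.
Q is then a monomial in u, a, c:
δQ/Q = √((δu/u)² + (1·δa/a)² + (-2·δc/c)²) = √(0.0175 + 0.00421 + 0.0198) = 0.204

0.204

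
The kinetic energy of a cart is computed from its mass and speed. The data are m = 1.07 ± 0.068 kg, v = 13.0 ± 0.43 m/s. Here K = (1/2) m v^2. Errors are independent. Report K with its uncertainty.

90.4 ± 8.29 J

K is a product of powers, so relative uncertainties combine in quadrature:
  (1·δm/m)² = (1×0.0636)² = 0.00404;  (2·δv/v)² = (2×0.0331)² = 0.00438
δK/K = √(0.00842) = 0.0917
K = 90.4 J, so δK = 0.0917 × 90.4 = 8.29 J.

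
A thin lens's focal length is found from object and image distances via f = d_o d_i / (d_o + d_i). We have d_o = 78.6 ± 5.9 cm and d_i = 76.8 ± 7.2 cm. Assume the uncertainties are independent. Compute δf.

2.34 cm

∂f/∂d_o = (d_i/(d_o+d_i))² = 0.244;  ∂f/∂d_i = (d_o/(d_o+d_i))² = 0.256
δf = √((∂f/∂d_o · δd_o)² + (∂f/∂d_i · δd_i)²) = √(2.08 + 3.39) = 2.34 cm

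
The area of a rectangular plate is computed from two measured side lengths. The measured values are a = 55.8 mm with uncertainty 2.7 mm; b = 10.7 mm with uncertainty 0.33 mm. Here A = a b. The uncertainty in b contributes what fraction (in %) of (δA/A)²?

28.9%

(δA/A)² = (1·δa/a)² + (1·δb/b)²
  a term: (1×0.0484)² = 0.00234
  b term: (1×0.0308)² = 0.000951
Total = 0.00329. Share from b = 0.000951/0.00329 = 0.289.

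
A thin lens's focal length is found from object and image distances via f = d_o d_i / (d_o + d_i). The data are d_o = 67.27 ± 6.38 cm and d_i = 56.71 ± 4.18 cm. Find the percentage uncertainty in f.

5.90%

∂f/∂d_o = (d_i/(d_o+d_i))² = 0.209;  ∂f/∂d_i = (d_o/(d_o+d_i))² = 0.294
δf = √((∂f/∂d_o · δd_o)² + (∂f/∂d_i · δd_i)²) = √(1.78 + 1.51) = 1.82 cm
f = 30.77 cm, so δf/f = 1.82/30.77 = 0.0590.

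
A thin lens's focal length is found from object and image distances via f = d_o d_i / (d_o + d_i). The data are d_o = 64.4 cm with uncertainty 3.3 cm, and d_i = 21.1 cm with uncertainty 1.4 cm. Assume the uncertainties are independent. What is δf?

0.819 cm

∂f/∂d_o = (d_i/(d_o+d_i))² = 0.0609;  ∂f/∂d_i = (d_o/(d_o+d_i))² = 0.567
δf = √((∂f/∂d_o · δd_o)² + (∂f/∂d_i · δd_i)²) = √(0.0404 + 0.631) = 0.819 cm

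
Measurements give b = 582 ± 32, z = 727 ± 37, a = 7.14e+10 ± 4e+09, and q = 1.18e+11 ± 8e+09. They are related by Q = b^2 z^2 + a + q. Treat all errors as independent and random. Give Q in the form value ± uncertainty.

Let p = b^2·z^2 = 1.79e+11. δp/p = √((2·δb/b)² + (2·δz/z)²) = √(0.0121 + 0.0104) = 0.150, so δp = 2.68e+10.
Q = p + a + q: δQ = √(δp² + δa² + δq²) = √(7.2e+20 + 1.6e+19 + 6.4e+19) = 2.83e+10
Q = 3.68e+11.

(3.68 ± 0.283) × 10^11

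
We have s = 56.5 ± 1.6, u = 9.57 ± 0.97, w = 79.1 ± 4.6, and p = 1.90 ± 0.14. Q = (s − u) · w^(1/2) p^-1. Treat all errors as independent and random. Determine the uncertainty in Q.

Let h = s − u = 46.9. δh = √(δs² + δu²) = √(2.56 + 0.941) = 1.87, so δh/h = 0.0399.
Q is then a monomial in h, w, p:
δQ/Q = √((δh/h)² + (½·δw/w)² + (-1·δp/p)²) = √(0.00159 + 0.000845 + 0.00543) = 0.0887
Q = 220, so δQ = 0.0887 × 220 = 19.5.

19.5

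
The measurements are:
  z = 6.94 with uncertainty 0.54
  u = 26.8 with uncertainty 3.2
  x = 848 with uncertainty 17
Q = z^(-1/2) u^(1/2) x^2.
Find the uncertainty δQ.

For a monomial Q ∝ z^(-1/2), u^(1/2), x^2, fractional errors add in quadrature:
  (−½·δz/z)² = (-0.5×0.0778)² = 0.00151;  (½·δu/u)² = (0.5×0.119)² = 0.00356;  (2·δx/x)² = (2×0.0200)² = 0.00161
δQ/Q = √(0.00669) = 0.0818
Q = 1.41e+06, so δQ = 0.0818 × 1.41e+06 = 1.16e+05.

1.16e+05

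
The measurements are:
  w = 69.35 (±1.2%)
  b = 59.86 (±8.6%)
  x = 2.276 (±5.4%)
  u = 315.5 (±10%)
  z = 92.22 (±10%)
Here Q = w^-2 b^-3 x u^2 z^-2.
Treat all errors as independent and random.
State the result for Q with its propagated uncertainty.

Products/powers → add relative errors in quadrature, weighted by exponent:
  (-2·δw/w)² = (-2×0.0120)² = 0.000576;  (-3·δb/b)² = (-3×0.0860)² = 0.0666;  (1·δx/x)² = (1×0.0540)² = 0.00292;  (2·δu/u)² = (2×0.100)² = 0.0400;  (-2·δz/z)² = (-2×0.100)² = 0.0400
δQ/Q = √(0.150) = 0.387
Q = 2.582e-08, so δQ = 0.387 × 2.582e-08 = 1e-08.

(2.582 ± 1.00) × 10^-8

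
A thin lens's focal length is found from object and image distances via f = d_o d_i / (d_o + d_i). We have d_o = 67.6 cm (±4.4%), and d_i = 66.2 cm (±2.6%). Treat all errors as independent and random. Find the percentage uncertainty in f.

2.54%

∂f/∂d_o = (d_i/(d_o+d_i))² = 0.245;  ∂f/∂d_i = (d_o/(d_o+d_i))² = 0.255
δf = √((∂f/∂d_o · δd_o)² + (∂f/∂d_i · δd_i)²) = √(0.530 + 0.193) = 0.850 cm
f = 33.4 cm, so δf/f = 0.850/33.4 = 0.0254.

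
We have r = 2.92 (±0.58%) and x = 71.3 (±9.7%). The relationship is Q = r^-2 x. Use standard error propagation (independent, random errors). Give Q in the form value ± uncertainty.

Since Q is a product/quotient, work with relative uncertainties:
  (-2·δr/r)² = (-2×0.00580)² = 0.000135;  (1·δx/x)² = (1×0.0970)² = 0.00941
δQ/Q = √(0.00954) = 0.0977
Q = 8.36, so δQ = 0.0977 × 8.36 = 0.817.

8.36 ± 0.817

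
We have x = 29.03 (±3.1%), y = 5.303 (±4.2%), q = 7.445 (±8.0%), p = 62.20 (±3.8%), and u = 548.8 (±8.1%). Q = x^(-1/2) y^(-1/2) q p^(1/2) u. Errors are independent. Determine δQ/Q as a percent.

11.8%

Products/powers → add relative errors in quadrature, weighted by exponent:
  (−½·δx/x)² = (-0.5×0.0310)² = 0.000240;  (−½·δy/y)² = (-0.5×0.0420)² = 0.000441;  (1·δq/q)² = (1×0.0800)² = 0.00640;  (½·δp/p)² = (0.5×0.0380)² = 0.000361;  (1·δu/u)² = (1×0.0810)² = 0.00656
δQ/Q = √(0.0140) = 0.118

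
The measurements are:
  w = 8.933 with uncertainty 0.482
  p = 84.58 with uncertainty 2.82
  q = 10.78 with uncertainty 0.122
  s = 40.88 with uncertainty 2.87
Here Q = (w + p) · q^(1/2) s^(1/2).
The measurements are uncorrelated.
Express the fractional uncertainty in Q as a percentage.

Let u = w + p = 93.51. δu = √(δw² + δp²) = √(0.232 + 7.95) = 2.86, so δu/u = 0.0306.
Q is then a monomial in u, q, s:
δQ/Q = √((δu/u)² + (½·δq/q)² + (½·δs/s)²) = √(0.000936 + 3.2e-05 + 0.00123) = 0.0469

4.69%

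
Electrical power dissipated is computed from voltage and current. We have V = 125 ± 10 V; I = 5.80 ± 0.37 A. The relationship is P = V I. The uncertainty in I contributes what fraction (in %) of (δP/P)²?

38.9%

(δP/P)² = (1·δV/V)² + (1·δI/I)²
  V term: (1×0.0800)² = 0.00640
  I term: (1×0.0638)² = 0.00407
Total = 0.0105. Share from I = 0.00407/0.0105 = 0.389.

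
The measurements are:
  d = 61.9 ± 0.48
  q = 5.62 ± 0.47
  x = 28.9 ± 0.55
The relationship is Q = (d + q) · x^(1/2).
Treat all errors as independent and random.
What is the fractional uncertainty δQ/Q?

0.0138

Let u = d + q = 67.5. δu = √(δd² + δq²) = √(0.230 + 0.221) = 0.672, so δu/u = 0.00995.
Q is then a monomial in u, x:
δQ/Q = √((δu/u)² + (½·δx/x)²) = √(9.9e-05 + 9.05e-05) = 0.0138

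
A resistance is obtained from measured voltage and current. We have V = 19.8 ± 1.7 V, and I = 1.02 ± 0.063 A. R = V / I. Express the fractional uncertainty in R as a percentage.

10.6%

Relative error in a monomial: (δR/R)² = Σ (nᵢ · δxᵢ/xᵢ)².
  (1·δV/V)² = (1×0.0859)² = 0.00737;  (-1·δI/I)² = (-1×0.0618)² = 0.00381
δR/R = √(0.0112) = 0.106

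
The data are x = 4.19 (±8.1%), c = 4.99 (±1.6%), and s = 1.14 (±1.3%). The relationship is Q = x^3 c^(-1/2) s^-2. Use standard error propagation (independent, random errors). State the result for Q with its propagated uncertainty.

For a monomial Q ∝ x^3, c^(-1/2), s^-2, fractional errors add in quadrature:
  (3·δx/x)² = (3×0.0810)² = 0.0590;  (−½·δc/c)² = (-0.5×0.0160)² = 6.4e-05;  (-2·δs/s)² = (-2×0.0130)² = 0.000676
δQ/Q = √(0.0598) = 0.245
Q = 25.3, so δQ = 0.245 × 25.3 = 6.20.

25.3 ± 6.20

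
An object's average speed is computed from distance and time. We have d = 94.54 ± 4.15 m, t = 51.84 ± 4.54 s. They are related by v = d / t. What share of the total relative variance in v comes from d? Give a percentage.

20.1%

(δv/v)² = (1·δd/d)² + (-1·δt/t)²
  d term: (1×0.0439)² = 0.00193
  t term: (-1×0.0876)² = 0.00767
Total = 0.00960. Share from d = 0.00193/0.00960 = 0.201.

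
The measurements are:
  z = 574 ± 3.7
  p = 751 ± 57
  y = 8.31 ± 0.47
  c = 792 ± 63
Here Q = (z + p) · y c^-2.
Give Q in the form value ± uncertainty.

0.0176 ± 0.00306

Let u = z + p = 1320. δu = √(δz² + δp²) = √(13.7 + 3250) = 57.1, so δu/u = 0.0431.
Q is then a monomial in u, y, c:
δQ/Q = √((δu/u)² + (1·δy/y)² + (-2·δc/c)²) = √(0.00186 + 0.00320 + 0.0253) = 0.174
Q = 0.0176, so δQ = 0.174 × 0.0176 = 0.00306.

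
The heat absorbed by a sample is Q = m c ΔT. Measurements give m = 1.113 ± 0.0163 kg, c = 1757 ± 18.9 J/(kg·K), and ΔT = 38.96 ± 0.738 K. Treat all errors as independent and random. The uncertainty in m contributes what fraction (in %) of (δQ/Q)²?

31.1%

(δQ/Q)² = (1·δm/m)² + (1·δc/c)² + (1·δΔT/ΔT)²
  m term: (1×0.0146)² = 0.000214
  c term: (1×0.0108)² = 0.000116
  ΔT term: (1×0.0189)² = 0.000359
Total = 0.000689. Share from m = 0.000214/0.000689 = 0.311.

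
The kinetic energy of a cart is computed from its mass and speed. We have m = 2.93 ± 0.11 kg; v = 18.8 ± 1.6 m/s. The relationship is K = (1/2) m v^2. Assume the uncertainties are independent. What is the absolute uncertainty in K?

Each factor contributes (exponent × relative error)² to (δK/K)²:
  (1·δm/m)² = (1×0.0375)² = 0.00141;  (2·δv/v)² = (2×0.0851)² = 0.0290
δK/K = √(0.0304) = 0.174
K = 518 J, so δK = 0.174 × 518 = 90.3 J.

90.3 J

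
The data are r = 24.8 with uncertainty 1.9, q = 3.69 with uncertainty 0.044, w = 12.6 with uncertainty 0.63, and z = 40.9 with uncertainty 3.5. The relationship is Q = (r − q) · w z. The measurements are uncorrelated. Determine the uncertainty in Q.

1460

Let u = r − q = 21.1. δu = √(δr² + δq²) = √(3.61 + 0.00194) = 1.90, so δu/u = 0.0900.
Q is then a monomial in u, w, z:
δQ/Q = √((δu/u)² + (1·δw/w)² + (1·δz/z)²) = √(0.00811 + 0.00250 + 0.00732) = 0.134
Q = 10900, so δQ = 0.134 × 10900 = 1460.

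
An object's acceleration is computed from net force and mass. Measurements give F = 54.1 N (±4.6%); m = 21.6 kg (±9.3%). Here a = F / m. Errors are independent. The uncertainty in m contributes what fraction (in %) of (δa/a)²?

80.3%

(δa/a)² = (1·δF/F)² + (-1·δm/m)²
  F term: (1×0.0460)² = 0.00212
  m term: (-1×0.0930)² = 0.00865
Total = 0.0108. Share from m = 0.00865/0.0108 = 0.803.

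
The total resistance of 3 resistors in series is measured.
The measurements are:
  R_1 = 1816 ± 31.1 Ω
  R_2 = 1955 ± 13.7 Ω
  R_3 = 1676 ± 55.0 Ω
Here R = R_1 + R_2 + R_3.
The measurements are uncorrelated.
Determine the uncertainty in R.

Sums and differences: (δR)² = Σ (cᵢ δxᵢ)².
  (δR_1)² = 967;  (δR_2)² = 188;  (δR_3)² = 3020
δR = √(4180) = 64.7 Ω

64.7 Ω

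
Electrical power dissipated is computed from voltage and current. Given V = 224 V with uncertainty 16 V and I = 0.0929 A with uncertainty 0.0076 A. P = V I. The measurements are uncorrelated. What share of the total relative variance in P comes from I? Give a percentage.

(δP/P)² = (1·δV/V)² + (1·δI/I)²
  V term: (1×0.0714)² = 0.00510
  I term: (1×0.0818)² = 0.00669
Total = 0.0118. Share from I = 0.00669/0.0118 = 0.567.

56.7%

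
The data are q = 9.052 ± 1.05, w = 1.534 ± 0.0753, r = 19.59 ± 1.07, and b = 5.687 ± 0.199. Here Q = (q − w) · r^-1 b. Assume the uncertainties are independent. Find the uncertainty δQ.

0.337

Let u = q − w = 7.518. δu = √(δq² + δw²) = √(1.10 + 0.00567) = 1.05, so δu/u = 0.140.
Q is then a monomial in u, r, b:
δQ/Q = √((δu/u)² + (-1·δr/r)² + (1·δb/b)²) = √(0.0196 + 0.00298 + 0.00122) = 0.154
Q = 2.182, so δQ = 0.154 × 2.182 = 0.337.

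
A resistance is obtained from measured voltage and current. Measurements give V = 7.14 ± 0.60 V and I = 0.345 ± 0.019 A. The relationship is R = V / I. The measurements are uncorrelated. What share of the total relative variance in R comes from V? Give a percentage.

70.0%

(δR/R)² = (1·δV/V)² + (-1·δI/I)²
  V term: (1×0.0840)² = 0.00706
  I term: (-1×0.0551)² = 0.00303
Total = 0.0101. Share from V = 0.00706/0.0101 = 0.700.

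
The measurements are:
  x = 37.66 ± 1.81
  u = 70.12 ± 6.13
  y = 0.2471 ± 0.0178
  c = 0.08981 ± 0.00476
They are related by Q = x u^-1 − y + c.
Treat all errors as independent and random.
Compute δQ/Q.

Let p = x·u^-1 = 0.5371. δp/p = √((1·δx/x)² + (-1·δu/u)²) = √(0.00231 + 0.00764) = 0.0998, so δp = 0.0536.
Q = p − y + c: δQ = √(δp² + δy² + δc²) = √(0.00287 + 0.000317 + 2.27e-05) = 0.0567
Q = 0.3798, so δQ/Q = 0.0567/0.3798 = 0.149.

0.149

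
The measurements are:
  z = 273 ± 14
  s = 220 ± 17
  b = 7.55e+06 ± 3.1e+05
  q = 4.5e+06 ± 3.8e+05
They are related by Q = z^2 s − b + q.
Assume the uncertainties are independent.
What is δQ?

2.16e+06

Let p = z^2·s = 1.64e+07. δp/p = √((2·δz/z)² + (1·δs/s)²) = √(0.0105 + 0.00597) = 0.128, so δp = 2.11e+06.
Q = p − b + q: δQ = √(δp² + δb² + δq²) = √(4.43e+12 + 9.61e+10 + 1.44e+11) = 2.16e+06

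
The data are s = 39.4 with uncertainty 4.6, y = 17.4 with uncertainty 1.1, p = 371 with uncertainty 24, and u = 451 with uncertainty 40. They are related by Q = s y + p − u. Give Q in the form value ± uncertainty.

Let w = s·y = 686. δw/w = √((1·δs/s)² + (1·δy/y)²) = √(0.0136 + 0.00400) = 0.133, so δw = 91.0.
Q = w + p − u: δQ = √(δw² + δp² + δu²) = √(8280 + 576 + 1600) = 102
Q = 606.

606 ± 102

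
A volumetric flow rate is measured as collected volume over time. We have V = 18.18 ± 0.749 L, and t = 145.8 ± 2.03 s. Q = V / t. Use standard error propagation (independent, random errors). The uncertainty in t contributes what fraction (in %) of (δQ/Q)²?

(δQ/Q)² = (1·δV/V)² + (-1·δt/t)²
  V term: (1×0.0412)² = 0.00170
  t term: (-1×0.0139)² = 0.000194
Total = 0.00189. Share from t = 0.000194/0.00189 = 0.103.

10.3%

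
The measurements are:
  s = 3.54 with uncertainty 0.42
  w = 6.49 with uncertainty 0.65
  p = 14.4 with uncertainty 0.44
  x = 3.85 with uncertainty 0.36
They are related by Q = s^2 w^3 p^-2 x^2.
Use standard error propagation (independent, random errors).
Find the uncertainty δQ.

Relative error in a monomial: (δQ/Q)² = Σ (nᵢ · δxᵢ/xᵢ)².
  (2·δs/s)² = (2×0.119)² = 0.0563;  (3·δw/w)² = (3×0.100)² = 0.0903;  (-2·δp/p)² = (-2×0.0306)² = 0.00373;  (2·δx/x)² = (2×0.0935)² = 0.0350
δQ/Q = √(0.185) = 0.430
Q = 245, so δQ = 0.430 × 245 = 105.

105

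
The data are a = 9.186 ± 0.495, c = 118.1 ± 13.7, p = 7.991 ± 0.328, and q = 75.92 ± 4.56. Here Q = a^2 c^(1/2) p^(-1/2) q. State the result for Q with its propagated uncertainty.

Q is a product of powers, so relative uncertainties combine in quadrature:
  (2·δa/a)² = (2×0.0539)² = 0.0116;  (½·δc/c)² = (0.5×0.116)² = 0.00336;  (−½·δp/p)² = (-0.5×0.0410)² = 0.000421;  (1·δq/q)² = (1×0.0601)² = 0.00361
δQ/Q = √(0.0190) = 0.138
Q = 24630, so δQ = 0.138 × 24630 = 3400.

24630 ± 3400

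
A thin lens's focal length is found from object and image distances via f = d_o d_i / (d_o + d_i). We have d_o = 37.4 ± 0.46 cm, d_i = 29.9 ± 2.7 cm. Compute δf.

0.839 cm

∂f/∂d_o = (d_i/(d_o+d_i))² = 0.197;  ∂f/∂d_i = (d_o/(d_o+d_i))² = 0.309
δf = √((∂f/∂d_o · δd_o)² + (∂f/∂d_i · δd_i)²) = √(0.00824 + 0.695) = 0.839 cm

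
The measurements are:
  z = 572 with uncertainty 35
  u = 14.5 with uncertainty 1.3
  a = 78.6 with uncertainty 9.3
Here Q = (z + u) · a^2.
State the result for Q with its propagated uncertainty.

Let w = z + u = 586. δw = √(δz² + δu²) = √(1220 + 1.69) = 35.0, so δw/w = 0.0597.
Q is then a monomial in w, a:
δQ/Q = √((δw/w)² + (2·δa/a)²) = √(0.00357 + 0.0560) = 0.244
Q = 3.62e+06, so δQ = 0.244 × 3.62e+06 = 8.84e+05.

(3.62 ± 0.884) × 10^6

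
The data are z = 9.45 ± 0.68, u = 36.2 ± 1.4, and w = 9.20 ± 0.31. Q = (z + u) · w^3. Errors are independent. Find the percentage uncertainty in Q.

10.7%

Let h = z + u = 45.7. δh = √(δz² + δu²) = √(0.462 + 1.96) = 1.56, so δh/h = 0.0341.
Q is then a monomial in h, w:
δQ/Q = √((δh/h)² + (3·δw/w)²) = √(0.00116 + 0.0102) = 0.107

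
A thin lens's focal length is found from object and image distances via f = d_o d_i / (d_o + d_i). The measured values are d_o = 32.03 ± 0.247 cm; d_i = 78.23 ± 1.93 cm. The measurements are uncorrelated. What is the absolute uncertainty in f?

∂f/∂d_o = (d_i/(d_o+d_i))² = 0.503;  ∂f/∂d_i = (d_o/(d_o+d_i))² = 0.0844
δf = √((∂f/∂d_o · δd_o)² + (∂f/∂d_i · δd_i)²) = √(0.0155 + 0.0265) = 0.205 cm

0.205 cm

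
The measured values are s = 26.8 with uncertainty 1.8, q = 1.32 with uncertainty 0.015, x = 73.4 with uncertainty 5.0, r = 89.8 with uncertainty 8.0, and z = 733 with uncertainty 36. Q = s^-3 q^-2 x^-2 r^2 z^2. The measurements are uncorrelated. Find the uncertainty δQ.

7.62

Relative error in a monomial: (δQ/Q)² = Σ (nᵢ · δxᵢ/xᵢ)².
  (-3·δs/s)² = (-3×0.0672)² = 0.0406;  (-2·δq/q)² = (-2×0.0114)² = 0.000517;  (-2·δx/x)² = (-2×0.0681)² = 0.0186;  (2·δr/r)² = (2×0.0891)² = 0.0317;  (2·δz/z)² = (2×0.0491)² = 0.00965
δQ/Q = √(0.101) = 0.318
Q = 24.0, so δQ = 0.318 × 24.0 = 7.62.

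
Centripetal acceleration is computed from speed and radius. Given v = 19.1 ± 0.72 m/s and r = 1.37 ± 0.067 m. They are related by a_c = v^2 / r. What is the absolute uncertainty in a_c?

For a monomial a_c ∝ v^2, r^-1, fractional errors add in quadrature:
  (2·δv/v)² = (2×0.0377)² = 0.00568;  (-1·δr/r)² = (-1×0.0489)² = 0.00239
δa_c/a_c = √(0.00808) = 0.0899
a_c = 266 m/s^2, so δa_c = 0.0899 × 266 = 23.9 m/s^2.

23.9 m/s^2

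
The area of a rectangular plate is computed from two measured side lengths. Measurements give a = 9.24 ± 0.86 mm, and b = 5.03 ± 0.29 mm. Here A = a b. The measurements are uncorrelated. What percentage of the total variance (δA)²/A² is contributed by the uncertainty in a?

(δA/A)² = (1·δa/a)² + (1·δb/b)²
  a term: (1×0.0931)² = 0.00866
  b term: (1×0.0577)² = 0.00332
Total = 0.0120. Share from a = 0.00866/0.0120 = 0.723.

72.3%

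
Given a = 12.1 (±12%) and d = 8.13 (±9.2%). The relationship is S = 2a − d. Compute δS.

Each term contributes (cᵢ δxᵢ)² to (δS)²:
  (2·δa)² = 8.43;  (δd)² = 0.559
δS = √(8.99) = 3.00

3.00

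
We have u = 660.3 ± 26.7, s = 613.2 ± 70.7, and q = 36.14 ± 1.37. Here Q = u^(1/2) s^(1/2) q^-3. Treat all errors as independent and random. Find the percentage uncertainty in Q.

12.9%

Q is a product of powers, so relative uncertainties combine in quadrature:
  (½·δu/u)² = (0.5×0.0404)² = 0.000409;  (½·δs/s)² = (0.5×0.115)² = 0.00332;  (-3·δq/q)² = (-3×0.0379)² = 0.0129
δQ/Q = √(0.0167) = 0.129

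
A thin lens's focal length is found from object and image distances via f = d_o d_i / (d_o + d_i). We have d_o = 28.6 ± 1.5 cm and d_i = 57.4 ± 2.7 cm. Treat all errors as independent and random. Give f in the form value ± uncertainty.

19.1 ± 0.732 cm

∂f/∂d_o = (d_i/(d_o+d_i))² = 0.445;  ∂f/∂d_i = (d_o/(d_o+d_i))² = 0.111
δf = √((∂f/∂d_o · δd_o)² + (∂f/∂d_i · δd_i)²) = √(0.447 + 0.0892) = 0.732 cm
f = 19.1 cm.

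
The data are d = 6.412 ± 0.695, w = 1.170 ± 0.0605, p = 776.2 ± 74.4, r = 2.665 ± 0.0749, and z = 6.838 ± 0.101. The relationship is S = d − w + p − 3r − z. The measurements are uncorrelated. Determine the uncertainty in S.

74.4

Absolute uncertainties add in quadrature for a linear combination:
  (δd)² = 0.483;  (δw)² = 0.00366;  (δp)² = 5540;  (3·δr)² = 0.0505;  (δz)² = 0.0102
δS = √(5540) = 74.4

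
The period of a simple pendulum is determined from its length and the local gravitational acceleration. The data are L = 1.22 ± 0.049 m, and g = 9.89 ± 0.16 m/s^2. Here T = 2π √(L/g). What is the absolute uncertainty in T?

0.0478 s

Each factor contributes (exponent × relative error)² to (δT/T)²:
  (½·δL/L)² = (0.5×0.0402)² = 0.000403;  (−½·δg/g)² = (-0.5×0.0162)² = 6.54e-05
δT/T = √(0.000469) = 0.0216
T = 2.21 s, so δT = 0.0216 × 2.21 = 0.0478 s.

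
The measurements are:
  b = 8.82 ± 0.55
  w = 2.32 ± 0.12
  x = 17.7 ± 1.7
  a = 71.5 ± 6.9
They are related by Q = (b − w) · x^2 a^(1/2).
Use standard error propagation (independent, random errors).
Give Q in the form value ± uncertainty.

17200 ± 3720

Let u = b − w = 6.50. δu = √(δb² + δw²) = √(0.303 + 0.0144) = 0.563, so δu/u = 0.0866.
Q is then a monomial in u, x, a:
δQ/Q = √((δu/u)² + (2·δx/x)² + (½·δa/a)²) = √(0.00750 + 0.0369 + 0.00233) = 0.216
Q = 17200, so δQ = 0.216 × 17200 = 3720.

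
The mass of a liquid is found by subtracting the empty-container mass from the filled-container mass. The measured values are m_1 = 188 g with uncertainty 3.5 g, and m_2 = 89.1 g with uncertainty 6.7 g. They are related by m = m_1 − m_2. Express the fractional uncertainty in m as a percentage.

7.64%

Absolute uncertainties add in quadrature for a linear combination:
  (δm_1)² = 12.2;  (δm_2)² = 44.9
δm = √(57.1) = 7.56 g
m = 98.9 g, so δm/m = 7.56/98.9 = 0.0764.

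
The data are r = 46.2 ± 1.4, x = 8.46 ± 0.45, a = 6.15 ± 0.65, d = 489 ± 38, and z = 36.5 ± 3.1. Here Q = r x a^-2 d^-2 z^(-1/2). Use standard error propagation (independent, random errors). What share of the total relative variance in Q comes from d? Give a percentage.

32.5%

(δQ/Q)² = (1·δr/r)² + (1·δx/x)² + (-2·δa/a)² + (-2·δd/d)² + (−½·δz/z)²
  r term: (1×0.0303)² = 0.000918
  x term: (1×0.0532)² = 0.00283
  a term: (-2×0.106)² = 0.0447
  d term: (-2×0.0777)² = 0.0242
  z term: (-0.5×0.0849)² = 0.00180
Total = 0.0744. Share from d = 0.0242/0.0744 = 0.325.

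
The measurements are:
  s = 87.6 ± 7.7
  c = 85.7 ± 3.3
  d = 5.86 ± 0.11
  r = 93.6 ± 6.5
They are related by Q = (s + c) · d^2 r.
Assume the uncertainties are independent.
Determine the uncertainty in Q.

Let u = s + c = 173. δu = √(δs² + δc²) = √(59.3 + 10.9) = 8.38, so δu/u = 0.0483.
Q is then a monomial in u, d, r:
δQ/Q = √((δu/u)² + (2·δd/d)² + (1·δr/r)²) = √(0.00234 + 0.00141 + 0.00482) = 0.0926
Q = 5.57e+05, so δQ = 0.0926 × 5.57e+05 = 51600.

51600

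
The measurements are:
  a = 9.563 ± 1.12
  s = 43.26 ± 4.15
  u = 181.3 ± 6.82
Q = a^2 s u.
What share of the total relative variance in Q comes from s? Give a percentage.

14.1%

(δQ/Q)² = (2·δa/a)² + (1·δs/s)² + (1·δu/u)²
  a term: (2×0.117)² = 0.0549
  s term: (1×0.0959)² = 0.00920
  u term: (1×0.0376)² = 0.00142
Total = 0.0655. Share from s = 0.00920/0.0655 = 0.141.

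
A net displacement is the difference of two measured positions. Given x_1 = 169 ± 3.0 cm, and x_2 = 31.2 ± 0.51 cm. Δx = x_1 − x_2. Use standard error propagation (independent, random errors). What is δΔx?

Absolute uncertainties add in quadrature for a linear combination:
  (δx_1)² = 9.00;  (δx_2)² = 0.260
δΔx = √(9.26) = 3.04 cm

3.04 cm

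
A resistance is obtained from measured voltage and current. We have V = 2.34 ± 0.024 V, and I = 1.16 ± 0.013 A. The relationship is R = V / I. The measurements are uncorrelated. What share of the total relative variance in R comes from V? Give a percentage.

45.6%

(δR/R)² = (1·δV/V)² + (-1·δI/I)²
  V term: (1×0.0103)² = 0.000105
  I term: (-1×0.0112)² = 0.000126
Total = 0.000231. Share from V = 0.000105/0.000231 = 0.456.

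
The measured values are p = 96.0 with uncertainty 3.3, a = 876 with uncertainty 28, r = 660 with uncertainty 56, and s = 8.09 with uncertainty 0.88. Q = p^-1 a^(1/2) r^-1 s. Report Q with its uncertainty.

Each factor contributes (exponent × relative error)² to (δQ/Q)²:
  (-1·δp/p)² = (-1×0.0344)² = 0.00118;  (½·δa/a)² = (0.5×0.0320)² = 0.000255;  (-1·δr/r)² = (-1×0.0848)² = 0.00720;  (1·δs/s)² = (1×0.109)² = 0.0118
δQ/Q = √(0.0205) = 0.143
Q = 0.00378, so δQ = 0.143 × 0.00378 = 0.000541.

0.00378 ± 0.000541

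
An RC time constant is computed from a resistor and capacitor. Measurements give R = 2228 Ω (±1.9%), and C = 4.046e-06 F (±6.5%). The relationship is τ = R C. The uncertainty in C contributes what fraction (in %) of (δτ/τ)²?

(δτ/τ)² = (1·δR/R)² + (1·δC/C)²
  R term: (1×0.0190)² = 0.000361
  C term: (1×0.0650)² = 0.00423
Total = 0.00459. Share from C = 0.00423/0.00459 = 0.921.

92.1%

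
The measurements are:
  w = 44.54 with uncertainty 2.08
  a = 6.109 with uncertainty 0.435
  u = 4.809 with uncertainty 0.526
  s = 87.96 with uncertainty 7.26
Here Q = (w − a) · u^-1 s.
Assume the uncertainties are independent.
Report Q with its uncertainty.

Let h = w − a = 38.43. δh = √(δw² + δa²) = √(4.33 + 0.189) = 2.12, so δh/h = 0.0553.
Q is then a monomial in h, u, s:
δQ/Q = √((δh/h)² + (-1·δu/u)² + (1·δs/s)²) = √(0.00306 + 0.0120 + 0.00681) = 0.148
Q = 702.9, so δQ = 0.148 × 702.9 = 104.

702.9 ± 104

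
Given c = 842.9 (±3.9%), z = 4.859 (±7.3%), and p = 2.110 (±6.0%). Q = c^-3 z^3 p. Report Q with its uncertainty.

(4.042 ± 1.03) × 10^-7

Q is a product of powers, so relative uncertainties combine in quadrature:
  (-3·δc/c)² = (-3×0.0390)² = 0.0137;  (3·δz/z)² = (3×0.0730)² = 0.0480;  (1·δp/p)² = (1×0.0600)² = 0.00360
δQ/Q = √(0.0652) = 0.255
Q = 4.042e-07, so δQ = 0.255 × 4.042e-07 = 1.03e-07.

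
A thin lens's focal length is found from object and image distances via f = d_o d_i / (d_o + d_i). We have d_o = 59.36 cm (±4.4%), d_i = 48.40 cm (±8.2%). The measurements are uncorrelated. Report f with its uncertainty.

26.66 ± 1.31 cm

∂f/∂d_o = (d_i/(d_o+d_i))² = 0.202;  ∂f/∂d_i = (d_o/(d_o+d_i))² = 0.303
δf = √((∂f/∂d_o · δd_o)² + (∂f/∂d_i · δd_i)²) = √(0.278 + 1.45) = 1.31 cm
f = 26.66 cm.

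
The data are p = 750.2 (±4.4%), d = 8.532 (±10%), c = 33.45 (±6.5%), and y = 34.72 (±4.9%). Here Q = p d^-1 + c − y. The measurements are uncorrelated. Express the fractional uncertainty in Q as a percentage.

Let w = p·d^-1 = 87.93. δw/w = √((1·δp/p)² + (-1·δd/d)²) = √(0.00194 + 0.0100) = 0.109, so δw = 9.61.
Q = w + c − y: δQ = √(δw² + δc² + δy²) = √(92.3 + 4.73 + 2.89) = 10.00
Q = 86.66, so δQ/Q = 10.00/86.66 = 0.115.

11.5%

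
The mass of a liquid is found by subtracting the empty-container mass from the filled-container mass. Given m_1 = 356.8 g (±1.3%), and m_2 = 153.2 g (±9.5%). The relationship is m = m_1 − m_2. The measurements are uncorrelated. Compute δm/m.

Absolute uncertainties add in quadrature for a linear combination:
  (δm_1)² = 21.5;  (δm_2)² = 212
δm = √(233) = 15.3 g
m = 203.6 g, so δm/m = 15.3/203.6 = 0.0750.

0.0750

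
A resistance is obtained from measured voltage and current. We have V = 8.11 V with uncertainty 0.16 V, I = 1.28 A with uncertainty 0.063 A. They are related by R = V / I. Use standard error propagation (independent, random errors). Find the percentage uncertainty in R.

R is a product of powers, so relative uncertainties combine in quadrature:
  (1·δV/V)² = (1×0.0197)² = 0.000389;  (-1·δI/I)² = (-1×0.0492)² = 0.00242
δR/R = √(0.00281) = 0.0530

5.30%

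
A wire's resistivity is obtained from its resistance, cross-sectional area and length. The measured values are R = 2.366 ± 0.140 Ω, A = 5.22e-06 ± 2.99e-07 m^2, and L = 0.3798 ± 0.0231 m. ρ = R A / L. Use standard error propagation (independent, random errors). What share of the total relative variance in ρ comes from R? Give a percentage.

33.4%

(δρ/ρ)² = (1·δR/R)² + (1·δA/A)² + (-1·δL/L)²
  R term: (1×0.0592)² = 0.00350
  A term: (1×0.0573)² = 0.00328
  L term: (-1×0.0608)² = 0.00370
Total = 0.0105. Share from R = 0.00350/0.0105 = 0.334.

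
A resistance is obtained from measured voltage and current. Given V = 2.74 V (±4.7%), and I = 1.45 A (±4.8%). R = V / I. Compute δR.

0.127 Ω

For a monomial R ∝ V, I^-1, fractional errors add in quadrature:
  (1·δV/V)² = (1×0.0470)² = 0.00221;  (-1·δI/I)² = (-1×0.0480)² = 0.00230
δR/R = √(0.00451) = 0.0672
R = 1.89 Ω, so δR = 0.0672 × 1.89 = 0.127 Ω.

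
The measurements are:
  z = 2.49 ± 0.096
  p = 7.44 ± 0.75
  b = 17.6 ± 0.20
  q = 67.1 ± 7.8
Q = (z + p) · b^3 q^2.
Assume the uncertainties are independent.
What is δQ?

Let u = z + p = 9.93. δu = √(δz² + δp²) = √(0.00922 + 0.562) = 0.756, so δu/u = 0.0761.
Q is then a monomial in u, b, q:
δQ/Q = √((δu/u)² + (3·δb/b)² + (2·δq/q)²) = √(0.00580 + 0.00116 + 0.0541) = 0.247
Q = 2.44e+08, so δQ = 0.247 × 2.44e+08 = 6.02e+07.

6.02e+07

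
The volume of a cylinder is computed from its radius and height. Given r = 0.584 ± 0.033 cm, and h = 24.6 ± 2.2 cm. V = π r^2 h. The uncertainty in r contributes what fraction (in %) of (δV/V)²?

61.5%

(δV/V)² = (2·δr/r)² + (1·δh/h)²
  r term: (2×0.0565)² = 0.0128
  h term: (1×0.0894)² = 0.00800
Total = 0.0208. Share from r = 0.0128/0.0208 = 0.615.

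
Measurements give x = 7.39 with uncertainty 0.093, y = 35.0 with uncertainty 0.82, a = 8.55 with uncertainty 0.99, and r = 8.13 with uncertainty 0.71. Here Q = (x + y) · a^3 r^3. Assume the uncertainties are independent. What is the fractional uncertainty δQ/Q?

0.436

Let u = x + y = 42.4. δu = √(δx² + δy²) = √(0.00865 + 0.672) = 0.825, so δu/u = 0.0195.
Q is then a monomial in u, a, r:
δQ/Q = √((δu/u)² + (3·δa/a)² + (3·δr/r)²) = √(0.000379 + 0.121 + 0.0686) = 0.436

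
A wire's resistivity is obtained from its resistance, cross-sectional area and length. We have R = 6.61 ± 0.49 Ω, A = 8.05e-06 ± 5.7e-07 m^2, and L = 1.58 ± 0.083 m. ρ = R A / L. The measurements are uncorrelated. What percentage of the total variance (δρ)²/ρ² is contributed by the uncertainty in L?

20.8%

(δρ/ρ)² = (1·δR/R)² + (1·δA/A)² + (-1·δL/L)²
  R term: (1×0.0741)² = 0.00550
  A term: (1×0.0708)² = 0.00501
  L term: (-1×0.0525)² = 0.00276
Total = 0.0133. Share from L = 0.00276/0.0133 = 0.208.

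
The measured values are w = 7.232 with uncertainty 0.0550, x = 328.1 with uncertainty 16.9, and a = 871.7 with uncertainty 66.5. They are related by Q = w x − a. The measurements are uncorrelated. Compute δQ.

140

Let p = w·x = 2373. δp/p = √((1·δw/w)² + (1·δx/x)²) = √(5.78e-05 + 0.00265) = 0.0521, so δp = 124.
Q = p − a: δQ = √(δp² + δa²) = √(15300 + 4420) = 140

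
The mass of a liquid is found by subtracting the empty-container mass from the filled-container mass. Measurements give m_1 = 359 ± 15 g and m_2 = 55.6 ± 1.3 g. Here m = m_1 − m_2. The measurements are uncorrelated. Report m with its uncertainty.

303 ± 15.1 g

Sums and differences: (δm)² = Σ (cᵢ δxᵢ)².
  (δm_1)² = 225;  (δm_2)² = 1.69
δm = √(227) = 15.1 g
m = 303 g.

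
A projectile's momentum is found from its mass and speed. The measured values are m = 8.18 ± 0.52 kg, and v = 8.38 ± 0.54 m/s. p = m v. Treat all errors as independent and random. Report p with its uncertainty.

68.5 ± 6.20 kg·m/s

Relative error in a monomial: (δp/p)² = Σ (nᵢ · δxᵢ/xᵢ)².
  (1·δm/m)² = (1×0.0636)² = 0.00404;  (1·δv/v)² = (1×0.0644)² = 0.00415
δp/p = √(0.00819) = 0.0905
p = 68.5 kg·m/s, so δp = 0.0905 × 68.5 = 6.20 kg·m/s.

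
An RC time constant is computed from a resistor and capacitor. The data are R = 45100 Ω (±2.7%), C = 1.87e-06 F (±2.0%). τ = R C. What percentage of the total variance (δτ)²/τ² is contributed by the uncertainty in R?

64.6%

(δτ/τ)² = (1·δR/R)² + (1·δC/C)²
  R term: (1×0.0270)² = 0.000729
  C term: (1×0.0200)² = 0.000400
Total = 0.00113. Share from R = 0.000729/0.00113 = 0.646.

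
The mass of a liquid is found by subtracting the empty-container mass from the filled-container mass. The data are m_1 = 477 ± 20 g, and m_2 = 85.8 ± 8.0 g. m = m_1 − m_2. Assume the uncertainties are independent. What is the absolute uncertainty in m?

21.5 g

m is a linear combination, so absolute uncertainties add in quadrature:
  (δm_1)² = 400;  (δm_2)² = 64.0
δm = √(464) = 21.5 g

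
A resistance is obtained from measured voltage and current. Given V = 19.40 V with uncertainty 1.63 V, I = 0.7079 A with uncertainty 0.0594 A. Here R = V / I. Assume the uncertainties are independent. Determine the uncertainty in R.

3.25 Ω

Relative error in a monomial: (δR/R)² = Σ (nᵢ · δxᵢ/xᵢ)².
  (1·δV/V)² = (1×0.0840)² = 0.00706;  (-1·δI/I)² = (-1×0.0839)² = 0.00704
δR/R = √(0.0141) = 0.119
R = 27.41 Ω, so δR = 0.119 × 27.41 = 3.25 Ω.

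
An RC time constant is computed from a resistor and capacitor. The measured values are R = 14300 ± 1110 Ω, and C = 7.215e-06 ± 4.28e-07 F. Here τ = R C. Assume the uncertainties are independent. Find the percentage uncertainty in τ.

9.77%

Relative error in a monomial: (δτ/τ)² = Σ (nᵢ · δxᵢ/xᵢ)².
  (1·δR/R)² = (1×0.0776)² = 0.00603;  (1·δC/C)² = (1×0.0593)² = 0.00352
δτ/τ = √(0.00954) = 0.0977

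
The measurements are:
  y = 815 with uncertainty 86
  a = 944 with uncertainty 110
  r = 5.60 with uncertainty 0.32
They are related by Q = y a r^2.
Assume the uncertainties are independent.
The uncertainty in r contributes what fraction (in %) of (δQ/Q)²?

(δQ/Q)² = (1·δy/y)² + (1·δa/a)² + (2·δr/r)²
  y term: (1×0.106)² = 0.0111
  a term: (1×0.117)² = 0.0136
  r term: (2×0.0571)² = 0.0131
Total = 0.0378. Share from r = 0.0131/0.0378 = 0.346.

34.6%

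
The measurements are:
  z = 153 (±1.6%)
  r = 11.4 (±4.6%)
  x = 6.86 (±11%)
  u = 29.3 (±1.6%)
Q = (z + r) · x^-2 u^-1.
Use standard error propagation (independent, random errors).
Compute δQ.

Let w = z + r = 164. δw = √(δz² + δr²) = √(5.99 + 0.275) = 2.50, so δw/w = 0.0152.
Q is then a monomial in w, x, u:
δQ/Q = √((δw/w)² + (-2·δx/x)² + (-1·δu/u)²) = √(0.000232 + 0.0484 + 0.000256) = 0.221
Q = 0.119, so δQ = 0.221 × 0.119 = 0.0264.

0.0264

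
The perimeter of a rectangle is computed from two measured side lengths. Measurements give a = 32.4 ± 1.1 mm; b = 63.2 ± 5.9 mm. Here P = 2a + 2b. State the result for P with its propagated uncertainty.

For a sum/difference, combine absolute errors in quadrature:
  (2·δa)² = 4.84;  (2·δb)² = 139
δP = √(144) = 12.0 mm
P = 191 mm.

191 ± 12.0 mm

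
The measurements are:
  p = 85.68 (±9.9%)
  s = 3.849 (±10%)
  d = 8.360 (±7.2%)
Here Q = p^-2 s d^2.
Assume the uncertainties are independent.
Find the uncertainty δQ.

0.00969

Q is a product of powers, so relative uncertainties combine in quadrature:
  (-2·δp/p)² = (-2×0.0990)² = 0.0392;  (1·δs/s)² = (1×0.100)² = 0.0100;  (2·δd/d)² = (2×0.0720)² = 0.0207
δQ/Q = √(0.0699) = 0.264
Q = 0.03664, so δQ = 0.264 × 0.03664 = 0.00969.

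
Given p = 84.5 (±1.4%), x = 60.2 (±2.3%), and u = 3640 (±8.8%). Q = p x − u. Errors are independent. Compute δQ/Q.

Let w = p·x = 5090. δw/w = √((1·δp/p)² + (1·δx/x)²) = √(0.000196 + 0.000529) = 0.0269, so δw = 137.
Q = w − u: δQ = √(δw² + δu²) = √(18800 + 1.03e+05) = 348
Q = 1450, so δQ/Q = 348/1450 = 0.241.

0.241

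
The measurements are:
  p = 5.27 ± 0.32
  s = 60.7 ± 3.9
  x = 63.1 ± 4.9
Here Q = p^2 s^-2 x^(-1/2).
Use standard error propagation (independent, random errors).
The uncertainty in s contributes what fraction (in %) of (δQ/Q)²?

(δQ/Q)² = (2·δp/p)² + (-2·δs/s)² + (−½·δx/x)²
  p term: (2×0.0607)² = 0.0147
  s term: (-2×0.0643)² = 0.0165
  x term: (-0.5×0.0777)² = 0.00151
Total = 0.0328. Share from s = 0.0165/0.0328 = 0.504.

50.4%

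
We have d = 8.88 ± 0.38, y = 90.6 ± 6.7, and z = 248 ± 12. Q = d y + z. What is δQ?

Let p = d·y = 805. δp/p = √((1·δd/d)² + (1·δy/y)²) = √(0.00183 + 0.00547) = 0.0854, so δp = 68.7.
Q = p + z: δQ = √(δp² + δz²) = √(4730 + 144) = 69.8

69.8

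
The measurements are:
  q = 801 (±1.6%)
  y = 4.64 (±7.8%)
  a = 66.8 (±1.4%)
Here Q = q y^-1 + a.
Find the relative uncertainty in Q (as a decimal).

Let p = q·y^-1 = 173. δp/p = √((1·δq/q)² + (-1·δy/y)²) = √(0.000256 + 0.00608) = 0.0796, so δp = 13.7.
Q = p + a: δQ = √(δp² + δa²) = √(189 + 0.875) = 13.8
Q = 239, so δQ/Q = 13.8/239 = 0.0575.

0.0575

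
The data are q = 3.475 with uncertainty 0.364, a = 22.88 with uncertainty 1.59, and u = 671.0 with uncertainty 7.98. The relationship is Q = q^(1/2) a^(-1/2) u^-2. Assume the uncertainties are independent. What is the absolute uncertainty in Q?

For a monomial Q ∝ q^(1/2), a^(-1/2), u^-2, fractional errors add in quadrature:
  (½·δq/q)² = (0.5×0.105)² = 0.00274;  (−½·δa/a)² = (-0.5×0.0695)² = 0.00121;  (-2·δu/u)² = (-2×0.0119)² = 0.000566
δQ/Q = √(0.00452) = 0.0672
Q = 8.656e-07, so δQ = 0.0672 × 8.656e-07 = 5.82e-08.

5.82e-08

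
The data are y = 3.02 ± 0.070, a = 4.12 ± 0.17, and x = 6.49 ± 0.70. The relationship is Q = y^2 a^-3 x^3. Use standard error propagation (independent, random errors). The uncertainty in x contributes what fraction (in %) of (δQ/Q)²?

85.7%

(δQ/Q)² = (2·δy/y)² + (-3·δa/a)² + (3·δx/x)²
  y term: (2×0.0232)² = 0.00215
  a term: (-3×0.0413)² = 0.0153
  x term: (3×0.108)² = 0.105
Total = 0.122. Share from x = 0.105/0.122 = 0.857.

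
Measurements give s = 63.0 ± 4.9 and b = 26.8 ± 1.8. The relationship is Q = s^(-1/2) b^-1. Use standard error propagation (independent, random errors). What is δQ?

Q is a product of powers, so relative uncertainties combine in quadrature:
  (−½·δs/s)² = (-0.5×0.0778)² = 0.00151;  (-1·δb/b)² = (-1×0.0672)² = 0.00451
δQ/Q = √(0.00602) = 0.0776
Q = 0.00470, so δQ = 0.0776 × 0.00470 = 0.000365.

0.000365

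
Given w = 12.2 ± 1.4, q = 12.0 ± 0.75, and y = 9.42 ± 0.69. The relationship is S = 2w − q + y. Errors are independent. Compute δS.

Each term contributes (cᵢ δxᵢ)² to (δS)²:
  (2·δw)² = 7.84;  (δq)² = 0.562;  (δy)² = 0.476
δS = √(8.88) = 2.98

2.98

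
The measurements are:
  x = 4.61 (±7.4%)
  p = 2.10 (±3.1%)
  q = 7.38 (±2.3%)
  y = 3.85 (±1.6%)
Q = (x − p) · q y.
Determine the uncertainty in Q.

10.1

Let u = x − p = 2.51. δu = √(δx² + δp²) = √(0.116 + 0.00424) = 0.347, so δu/u = 0.138.
Q is then a monomial in u, q, y:
δQ/Q = √((δu/u)² + (1·δq/q)² + (1·δy/y)²) = √(0.0191 + 0.000529 + 0.000256) = 0.141
Q = 71.3, so δQ = 0.141 × 71.3 = 10.1.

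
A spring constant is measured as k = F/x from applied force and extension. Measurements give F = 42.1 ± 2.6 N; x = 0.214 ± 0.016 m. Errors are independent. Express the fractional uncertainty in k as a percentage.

9.70%

For a monomial k ∝ F, x^-1, fractional errors add in quadrature:
  (1·δF/F)² = (1×0.0618)² = 0.00381;  (-1·δx/x)² = (-1×0.0748)² = 0.00559
δk/k = √(0.00940) = 0.0970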